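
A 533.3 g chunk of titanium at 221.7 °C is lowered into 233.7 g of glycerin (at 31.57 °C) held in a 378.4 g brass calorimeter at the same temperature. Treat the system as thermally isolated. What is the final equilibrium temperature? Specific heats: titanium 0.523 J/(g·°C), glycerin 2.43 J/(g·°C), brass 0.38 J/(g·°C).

T_f ≈ 85.1 °C

Let T be the final temperature. ΣQ_i = 0:
533.3×0.523×(T − 221.7) + 233.7×2.43×(T − 31.57) + 378.4×0.38×(T − 31.57) = 0
990.6 T = 84303
T = 84303 / 990.6 = 85.1 °C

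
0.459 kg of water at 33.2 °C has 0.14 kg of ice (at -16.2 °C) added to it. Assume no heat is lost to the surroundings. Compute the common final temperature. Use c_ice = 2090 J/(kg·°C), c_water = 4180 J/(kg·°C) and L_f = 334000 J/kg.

Net heat exchanged in the isolated system is zero:
warm ice to 0 °C: 0.14·2090·(0 − (-16.2)) = 4740.1; fusion: m_ice L_f = 0.14·334000 = 46760; meltwater 0→T: 0.14·4180·T = 585.2 T; water cools: 0.459·4180·(T − 33.2) = 1918.6(T − 33.2)
2503.8 T = 63698 − 51500 = 12198
T ≈ 4.87 °C (positive, so assuming full melt was valid).

T_f ≈ 4.9 °C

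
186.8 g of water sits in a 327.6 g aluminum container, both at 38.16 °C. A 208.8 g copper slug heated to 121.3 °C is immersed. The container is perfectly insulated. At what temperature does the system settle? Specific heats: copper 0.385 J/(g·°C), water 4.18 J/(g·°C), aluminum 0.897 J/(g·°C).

Net heat exchanged in the isolated system is zero:
208.8×0.385×(T − 121.3) + 186.8×4.18×(T − 38.16) + 327.6×0.897×(T − 38.16) = 0
1155.1 T = 50761
T = 50761 / 1155.1 = 43.9 °C

T_f ≈ 43.9 °C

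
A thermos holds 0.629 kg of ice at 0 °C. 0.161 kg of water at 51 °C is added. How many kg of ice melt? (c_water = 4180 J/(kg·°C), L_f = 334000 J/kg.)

Water can give up m c ΔT = 0.161×4180×51 = 34322 J before reaching 0 °C.
To melt every bit of ice: 0.629×334000 = 210086 J.
Since 34322 < 210086 J, not all the ice melts; equilibrium is at 0 °C.
m_melt = 34322 / L_f = 0.1028 kg.

m_melted ≈ 0.103 kg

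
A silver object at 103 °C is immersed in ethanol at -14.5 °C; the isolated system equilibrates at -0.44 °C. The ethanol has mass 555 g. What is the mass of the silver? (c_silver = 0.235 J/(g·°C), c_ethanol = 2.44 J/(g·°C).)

Energy conservation, ΣQ = 0:
m×0.235×(-0.44 − 103) + 555×2.44×(-0.44 − (-14.5)) = 0
-24.31 m = -19040
m = -19040/-24.31 ≈ 783.3 g

m ≈ 783 g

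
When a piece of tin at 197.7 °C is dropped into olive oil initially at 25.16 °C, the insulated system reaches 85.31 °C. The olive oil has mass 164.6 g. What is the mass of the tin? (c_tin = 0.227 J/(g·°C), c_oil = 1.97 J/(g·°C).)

|Q_tin| = |Q_oil|:
m×0.227×(197.7 − 85.31) = 164.6×1.97×(85.31 − 25.16)
25.51 m = 19504  ⇒  m ≈ 764.5 g

m ≈ 765 g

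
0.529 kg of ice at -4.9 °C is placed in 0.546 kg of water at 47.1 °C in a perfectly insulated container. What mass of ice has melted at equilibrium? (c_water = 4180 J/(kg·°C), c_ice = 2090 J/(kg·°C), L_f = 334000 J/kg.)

m_melted ≈ 0.306 kg

Heat available from the water dropping to 0 °C: 0.546·4180·47.1 = 107495 J.
Of that, 0.529·2090·4.9 = 5417.5 J goes to bring the ice to 0 °C, leaving 102078 J.
Melting all 0.529 kg of ice would need 0.529·334000 = 176686 J.
That's not enough to melt it all — equilibrium is at 0 °C with ice remaining.
Mass melted = 102078/334000 ≈ 0.3056 kg.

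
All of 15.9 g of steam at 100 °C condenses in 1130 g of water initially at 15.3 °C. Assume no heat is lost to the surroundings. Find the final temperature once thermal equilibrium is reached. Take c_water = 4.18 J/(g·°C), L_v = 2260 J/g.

T_f ≈ 24.0 °C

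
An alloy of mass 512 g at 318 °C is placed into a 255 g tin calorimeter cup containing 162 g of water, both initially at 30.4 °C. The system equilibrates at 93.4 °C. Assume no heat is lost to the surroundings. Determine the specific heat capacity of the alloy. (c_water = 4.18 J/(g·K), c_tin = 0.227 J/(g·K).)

c ≈ 0.403 J/(g·K)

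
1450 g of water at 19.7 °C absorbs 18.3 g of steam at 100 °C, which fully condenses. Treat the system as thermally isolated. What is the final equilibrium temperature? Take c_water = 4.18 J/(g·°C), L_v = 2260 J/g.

T_f ≈ 27.4 °C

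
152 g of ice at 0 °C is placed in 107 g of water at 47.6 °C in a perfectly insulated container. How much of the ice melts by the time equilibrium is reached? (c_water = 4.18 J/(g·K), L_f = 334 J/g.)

m_melted ≈ 63.7 g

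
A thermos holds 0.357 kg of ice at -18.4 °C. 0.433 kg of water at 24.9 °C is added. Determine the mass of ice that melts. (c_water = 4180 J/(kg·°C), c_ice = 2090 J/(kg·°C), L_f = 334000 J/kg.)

m_melted ≈ 0.0938 kg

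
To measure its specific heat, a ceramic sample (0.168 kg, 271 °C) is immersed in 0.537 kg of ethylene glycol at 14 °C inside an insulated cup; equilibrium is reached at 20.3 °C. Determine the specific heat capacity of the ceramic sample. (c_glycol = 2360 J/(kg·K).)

Heat lost by the ceramic sample = heat gained by the glycol:
0.168×c×(271 − 20.3) = 0.537×2360×(20.3 − 14)
42.12 c = 7984.1  ⇒  c ≈ 189.6 J/(kg·K)

c ≈ 190 J/(kg·K)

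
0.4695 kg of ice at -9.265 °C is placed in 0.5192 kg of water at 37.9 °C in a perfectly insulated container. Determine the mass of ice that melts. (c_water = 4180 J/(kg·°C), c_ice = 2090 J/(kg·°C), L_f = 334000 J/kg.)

m_melted ≈ 0.219 kg

Heat available from the water dropping to 0 °C: 0.5192×4180×37.9 = 82253 J.
Of that, 0.4695×2090×9.265 = 9091.3 J goes to bring the ice to 0 °C, leaving 73161 J.
To melt every bit of ice: 0.4695×334000 = 156813 J.
That's not enough to melt it all — equilibrium is at 0 °C with ice remaining.
m_melt = 73161 / L_f = 0.219 kg.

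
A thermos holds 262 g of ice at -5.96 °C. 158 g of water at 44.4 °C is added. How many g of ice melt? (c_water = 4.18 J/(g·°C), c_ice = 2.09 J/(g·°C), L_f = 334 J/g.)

Cooling the water to 0 °C releases 158×4.18×44.4 = 29324 J.
Of that, 262×2.09×5.96 = 3263.6 J goes to bring the ice to 0 °C, leaving 26060 J.
Fully melting the ice requires m_ice L_f = 262×334 = 87508 J.
That's not enough to melt it all — equilibrium is at 0 °C with ice remaining.
m_melted×334 = 26060  ⇒  m_melted ≈ 78.02 g.

m_melted ≈ 78 g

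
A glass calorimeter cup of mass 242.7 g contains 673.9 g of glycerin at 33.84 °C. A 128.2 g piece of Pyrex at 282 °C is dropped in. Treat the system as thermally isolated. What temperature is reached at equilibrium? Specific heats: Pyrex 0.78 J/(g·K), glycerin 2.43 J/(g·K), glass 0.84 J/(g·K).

T_f ≈ 46.6 °C

T_f is the heat-capacity-weighted average of the initial temperatures:
T_f = (100·282 + 1637.6·33.84 + 203.87·33.84) / (100 + 1637.6 + 203.87)
    = 90513 / 1941.4 ≈ 46.62 °C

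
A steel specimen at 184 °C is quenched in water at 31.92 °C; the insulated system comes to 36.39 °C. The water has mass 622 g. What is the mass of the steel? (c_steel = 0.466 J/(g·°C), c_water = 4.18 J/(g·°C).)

m ≈ 169 g

Heat lost by the steel = heat gained by the water:
m×0.466×(184 − 36.39) = 622×4.18×(36.39 − 31.92)
68.79 m = 11622  ⇒  m ≈ 169 g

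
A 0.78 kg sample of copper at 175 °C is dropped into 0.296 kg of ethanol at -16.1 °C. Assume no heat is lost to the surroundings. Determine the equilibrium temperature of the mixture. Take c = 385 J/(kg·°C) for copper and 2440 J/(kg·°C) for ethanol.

T_f ≈ 40.0 °C

|Q_copper| = |Q_ethanol|:
0.78×385×(175 − T) = 0.296×2440×(T − (-16.1))
300.3(175 − T) = 722.24(T − (-16.1))
1022.5 T = 40924  ⇒  T ≈ 40.02 °C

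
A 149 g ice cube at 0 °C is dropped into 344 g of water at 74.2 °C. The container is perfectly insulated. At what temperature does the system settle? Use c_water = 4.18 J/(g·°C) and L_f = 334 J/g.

T_f ≈ 27.6 °C

Let T be the final temperature. ΣQ_i = 0:
melt ice: 149·334 = 49766
  warm the meltwater: 622.82 T
  water: 1437.9(T − 74.2)
2060.7 T = 106694 − 49766 = 56928
T ≈ 27.62 °C. Since T > 0 °C, the all-ice-melts assumption holds.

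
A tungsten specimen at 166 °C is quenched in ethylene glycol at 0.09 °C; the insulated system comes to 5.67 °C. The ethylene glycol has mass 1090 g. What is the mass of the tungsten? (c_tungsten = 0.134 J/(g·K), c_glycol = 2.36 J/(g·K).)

m ≈ 668 g

Heat lost by the tungsten = heat gained by the glycol:
m×0.134×(166 − 5.67) = 1090×2.36×(5.67 − 0.09)
21.48 m = 14354  ⇒  m ≈ 668.1 g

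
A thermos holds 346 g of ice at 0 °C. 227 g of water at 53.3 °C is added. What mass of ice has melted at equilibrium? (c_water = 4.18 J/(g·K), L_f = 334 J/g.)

m_melted ≈ 151 g

Heat available from the water dropping to 0 °C: 227·4.18·53.3 = 50574 J.
Fully melting the ice requires m_ice L_f = 346·334 = 115564 J.
Since 50574 < 115564 J, not all the ice melts; equilibrium is at 0 °C.
Mass melted = 50574/334 ≈ 151.4 g.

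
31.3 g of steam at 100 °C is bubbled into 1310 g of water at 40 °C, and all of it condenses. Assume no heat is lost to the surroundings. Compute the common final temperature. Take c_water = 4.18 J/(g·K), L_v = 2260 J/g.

T_f ≈ 54.0 °C

Energy conservation, ΣQ = 0:
latent heat released on condensation: 31.3×2260 = 70738
  condensate cools 100→T: 31.3×4.18×(T − 100) = 130.83(T − 100)
  water warms: 1310×4.18×(T − 40) = 5475.8(T − 40)
5606.6 T = 70738 + 13083 + 219032 = 302853
T ≈ 54.02 °C — below 100 °C, confirming all the steam condensed.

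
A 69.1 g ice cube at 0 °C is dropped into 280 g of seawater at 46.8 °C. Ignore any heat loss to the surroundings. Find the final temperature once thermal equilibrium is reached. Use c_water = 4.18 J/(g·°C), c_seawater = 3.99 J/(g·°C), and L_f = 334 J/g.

Net heat exchanged in the isolated system is zero:
fusion: m_ice L_f = 69.1·334 = 23079; meltwater 0→T: 69.1·4.18·T = 288.84 T; seawater cools: 280·3.99·(T − 46.8) = 1117.2(T − 46.8)
1406 T = 52285 − 23079 = 29206
T ≈ 20.77 °C. Since T > 0 °C, the all-ice-melts assumption holds.

T_f ≈ 20.8 °C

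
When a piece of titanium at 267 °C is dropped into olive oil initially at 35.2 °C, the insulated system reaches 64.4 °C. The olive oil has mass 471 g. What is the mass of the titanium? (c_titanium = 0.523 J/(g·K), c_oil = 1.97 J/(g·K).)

m ≈ 256 g

Let T be the final temperature. ΣQ_i = 0:
m×0.523×(64.4 − 267) + 471×1.97×(64.4 − 35.2) = 0
-105.96 m = -27094
m = -27094/-105.96 ≈ 255.7 g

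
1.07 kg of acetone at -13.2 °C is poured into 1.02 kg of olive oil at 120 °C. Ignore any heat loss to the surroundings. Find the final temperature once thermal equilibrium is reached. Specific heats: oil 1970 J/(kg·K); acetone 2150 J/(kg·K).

Set heat shed by the hot body equal to heat absorbed by the cold body:
1.02*1970*(120 − T) = 1.07*2150*(T − (-13.2))
2009.4(120 − T) = 2300.5(T − (-13.2))
4309.9 T = 210761  ⇒  T ≈ 48.90 °C

T_f ≈ 48.9 °C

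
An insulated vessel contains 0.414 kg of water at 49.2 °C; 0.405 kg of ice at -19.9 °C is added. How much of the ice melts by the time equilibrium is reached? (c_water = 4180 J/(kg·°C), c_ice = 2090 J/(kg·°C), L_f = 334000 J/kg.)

Heat available from the water dropping to 0 °C: 0.414×4180×49.2 = 85142 J.
Warming the ice to 0 °C takes 0.405×2090×19.9 = 16844 J, leaving 68297 J for melting.
Melting all 0.405 kg of ice would need 0.405×334000 = 135270 J.
68297 J < 135270 J, so only part of the ice melts and the system sits at 0 °C.
m_melted×334000 = 68297  ⇒  m_melted ≈ 0.2045 kg.

m_melted ≈ 0.204 kg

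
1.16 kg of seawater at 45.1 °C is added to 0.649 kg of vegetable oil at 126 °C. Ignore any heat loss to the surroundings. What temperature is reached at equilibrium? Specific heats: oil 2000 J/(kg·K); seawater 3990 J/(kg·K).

T_f ≈ 62.8 °C

Taking heat into each body as positive, Σ m c ΔT = 0:
0.649*2000*(T − 126) + 1.16*3990*(T − 45.1) = 0
1298(T − 126) + 4628.4(T − 45.1) = 0
(1298 + 4628.4) T = 1298*126 + 4628.4*45.1
T = 372289 / 5926.4 = 62.8 °C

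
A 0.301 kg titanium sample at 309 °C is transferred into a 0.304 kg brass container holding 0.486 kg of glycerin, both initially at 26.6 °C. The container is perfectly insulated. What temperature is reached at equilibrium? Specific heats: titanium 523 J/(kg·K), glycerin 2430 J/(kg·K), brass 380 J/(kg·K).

T_f ≈ 57.2 °C

T_f is the heat-capacity-weighted average of the initial temperatures:
T_f = (157.42×309 + 1181×26.6 + 115.52×26.6) / (157.42 + 1181 + 115.52)
    = 83131 / 1453.9 ≈ 57.18 °C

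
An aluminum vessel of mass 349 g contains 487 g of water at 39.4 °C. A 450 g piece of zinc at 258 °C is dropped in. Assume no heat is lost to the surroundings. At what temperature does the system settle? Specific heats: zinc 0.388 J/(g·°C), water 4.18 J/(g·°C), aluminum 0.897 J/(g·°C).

With ΣQ=0 the equilibrium temperature is the m·c-weighted mean:
T_f = (174.6·258 + 2035.7·39.4 + 313.05·39.4) / (174.6 + 2035.7 + 313.05)
    = 137586 / 2523.3 ≈ 54.53 °C

T_f ≈ 54.5 °C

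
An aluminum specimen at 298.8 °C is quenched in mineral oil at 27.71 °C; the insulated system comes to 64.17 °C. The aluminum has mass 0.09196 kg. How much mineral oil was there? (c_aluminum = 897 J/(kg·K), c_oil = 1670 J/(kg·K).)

m ≈ 0.318 kg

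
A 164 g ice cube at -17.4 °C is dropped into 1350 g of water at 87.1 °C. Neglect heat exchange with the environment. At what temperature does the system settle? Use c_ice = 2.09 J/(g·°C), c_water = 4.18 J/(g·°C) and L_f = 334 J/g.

T_f ≈ 68.1 °C

Conservation of energy gives ΣQ = 0:
warm ice to 0 °C: 164×2.09×(0 − (-17.4)) = 5964; melt ice: 164×334 = 54776; warm the meltwater: 685.52 T; water: 5643(T − 87.1)
6328.5 T = 491505 − 60740 = 430765
T ≈ 68.07 °C (positive, so assuming full melt was valid).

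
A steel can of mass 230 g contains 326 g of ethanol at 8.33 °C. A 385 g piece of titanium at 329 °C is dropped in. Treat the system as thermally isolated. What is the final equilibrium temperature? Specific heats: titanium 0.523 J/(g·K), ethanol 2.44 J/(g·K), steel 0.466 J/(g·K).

T_f is the heat-capacity-weighted average of the initial temperatures:
T_f = (201.36×329 + 795.44×8.33 + 107.18×8.33) / (201.36 + 795.44 + 107.18)
    = 73765 / 1104 ≈ 66.82 °C

T_f ≈ 66.8 °C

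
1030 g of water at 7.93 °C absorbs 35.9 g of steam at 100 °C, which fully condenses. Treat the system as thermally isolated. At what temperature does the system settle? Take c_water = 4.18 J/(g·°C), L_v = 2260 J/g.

Heat gained plus heat lost sum to zero:
condense steam: −35.9×2260 = −81134; condensate cools 100→T: 35.9×4.18×(T − 100) = 150.06(T − 100); original water: 4305.4(T − 7.93)
4455.5 T = 81134 + 15006 + 34142 = 130282
T ≈ 29.24 °C, under the boiling point, so the assumption holds.

T_f ≈ 29.2 °C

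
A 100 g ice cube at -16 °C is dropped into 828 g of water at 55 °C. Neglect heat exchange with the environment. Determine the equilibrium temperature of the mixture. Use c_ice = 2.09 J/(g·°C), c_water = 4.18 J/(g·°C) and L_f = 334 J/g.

T_f ≈ 39.6 °C

Sum of m c ΔT and latent-heat terms is zero:
warm ice to 0 °C: 100·2.09·(0 − (-16)) = 3344
  melt ice: 100·334 = 33400
  warm the meltwater: 418 T
  water: 3461(T − 55)
3879 T = 190357 − 36744 = 153613
T ≈ 39.60 °C — above 0 °C, consistent with complete melting.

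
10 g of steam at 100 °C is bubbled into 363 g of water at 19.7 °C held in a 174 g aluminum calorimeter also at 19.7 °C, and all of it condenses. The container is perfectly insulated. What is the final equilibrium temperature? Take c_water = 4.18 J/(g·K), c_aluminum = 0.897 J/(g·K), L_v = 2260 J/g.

Sum of m c ΔT and latent-heat terms is zero:
latent heat released on condensation: 10×2260 = 22600
  condensate cools 100→T: 10×4.18×(T − 100) = 41.8(T − 100)
  water warms: 363×4.18×(T − 19.7) = 1517.3(T − 19.7)
  cup: 156.08(T − 19.7)
1715.2 T = 22600 + 4180 + 32966 = 59746
T ≈ 34.83 °C — below 100 °C, confirming all the steam condensed.

T_f ≈ 34.8 °C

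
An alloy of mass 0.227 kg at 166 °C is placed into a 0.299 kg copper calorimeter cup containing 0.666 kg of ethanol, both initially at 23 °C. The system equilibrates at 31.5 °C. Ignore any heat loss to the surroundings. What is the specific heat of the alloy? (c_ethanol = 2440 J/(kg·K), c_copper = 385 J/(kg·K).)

c ≈ 484 J/(kg·K)

Taking heat into each body as positive, Σ m c ΔT = 0:
0.227×c×(31.5 − 166) + 0.666×2440×(31.5 − 23) + 0.299×385×(31.5 − 23) = 0
-30.53 c = -14791
c = -14791/-30.53 ≈ 484.5 J/(kg·K)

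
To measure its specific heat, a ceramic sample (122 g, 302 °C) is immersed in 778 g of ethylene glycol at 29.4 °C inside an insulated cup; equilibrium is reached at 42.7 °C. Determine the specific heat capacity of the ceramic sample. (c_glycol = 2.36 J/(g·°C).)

m_s c (T_s − T_f) = m_glycol c_glycol (T_f − T_0):
122·c·(302 − 42.7) = 778·2.36·(42.7 − 29.4)
31635 c = 24420  ⇒  c ≈ 0.7719 J/(g·°C)

c ≈ 0.772 J/(g·°C)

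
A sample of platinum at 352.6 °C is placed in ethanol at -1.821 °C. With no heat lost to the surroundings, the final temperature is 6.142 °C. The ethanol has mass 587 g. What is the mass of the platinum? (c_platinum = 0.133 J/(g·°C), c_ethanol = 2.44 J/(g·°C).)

m ≈ 248 g

|Q_platinum| = |Q_ethanol|:
m·0.133·(352.6 − 6.142) = 587·2.44·(6.142 − (-1.821))
46.08 m = 11405  ⇒  m ≈ 247.5 g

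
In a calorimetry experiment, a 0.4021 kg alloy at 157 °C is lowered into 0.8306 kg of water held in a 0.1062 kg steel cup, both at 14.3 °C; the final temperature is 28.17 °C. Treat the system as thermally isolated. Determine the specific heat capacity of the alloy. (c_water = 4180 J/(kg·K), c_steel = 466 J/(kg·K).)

c ≈ 943 J/(kg·K)

Taking heat into each body as positive, Σ m c ΔT = 0:
0.4021·c·(28.17 − 157) + 0.8306·4180·(28.17 − 14.3) + 0.1062·466·(28.17 − 14.3) = 0
-51.8 c = -48842
c = -48842/-51.8 ≈ 942.8 J/(kg·K)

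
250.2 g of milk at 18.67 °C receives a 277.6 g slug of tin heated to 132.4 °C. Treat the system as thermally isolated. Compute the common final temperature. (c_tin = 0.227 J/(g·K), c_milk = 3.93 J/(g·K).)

Energy conservation, ΣQ = 0:
277.6·0.227·(T − 132.4) + 250.2·3.93·(T − 18.67) = 0
63.02(T − 132.4) + 983.29(T − 18.67) = 0
1046.3 T = 26701
T = 26701/1046.3 ≈ 25.52 °C

T_f ≈ 25.5 °C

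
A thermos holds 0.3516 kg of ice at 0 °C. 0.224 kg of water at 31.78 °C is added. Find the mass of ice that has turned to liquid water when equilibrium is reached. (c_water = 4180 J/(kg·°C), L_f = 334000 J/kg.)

Water can give up m c ΔT = 0.224·4180·31.78 = 29756 J before reaching 0 °C.
To melt every bit of ice: 0.3516·334000 = 117434 J.
That's not enough to melt it all — equilibrium is at 0 °C with ice remaining.
m_melt = 29756 / L_f = 0.08909 kg.

m_melted ≈ 0.0891 kg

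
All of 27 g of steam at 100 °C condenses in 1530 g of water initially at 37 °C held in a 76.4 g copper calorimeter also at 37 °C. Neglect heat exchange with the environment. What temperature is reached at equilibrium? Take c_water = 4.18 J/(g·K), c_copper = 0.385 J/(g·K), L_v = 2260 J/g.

Energy balance with sensible and latent terms:
condense steam: −27·2260 = −61020
  condensed water 100 °C→T: 112.86(T − 100)
  water warms: 1530·4.18·(T − 37) = 6395.4(T − 37)
  copper cup: 76.4·0.385·(T − 37) = 29.41(T − 37)
6537.7 T = 61020 + 11286 + 237718 = 310024
T ≈ 47.42 °C — below 100 °C, confirming all the steam condensed.

T_f ≈ 47.4 °C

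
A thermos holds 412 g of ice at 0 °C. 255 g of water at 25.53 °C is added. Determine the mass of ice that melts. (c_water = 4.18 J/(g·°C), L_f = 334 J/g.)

m_melted ≈ 81.5 g

Water can give up m c ΔT = 255·4.18·25.53 = 27212 J before reaching 0 °C.
Fully melting the ice requires m_ice L_f = 412·334 = 137608 J.
27212 J < 137608 J, so only part of the ice melts and the system sits at 0 °C.
m_melted·334 = 27212  ⇒  m_melted ≈ 81.47 g.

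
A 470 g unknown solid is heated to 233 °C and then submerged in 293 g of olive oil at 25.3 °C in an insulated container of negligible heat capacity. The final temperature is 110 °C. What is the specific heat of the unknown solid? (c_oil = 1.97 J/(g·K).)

c ≈ 0.846 J/(g·K)

m_s c (T_s − T_f) = m_oil c_oil (T_f − T_0):
470·c·(233 − 110) = 293·1.97·(110 − 25.3)
57810 c = 48890  ⇒  c ≈ 0.8457 J/(g·K)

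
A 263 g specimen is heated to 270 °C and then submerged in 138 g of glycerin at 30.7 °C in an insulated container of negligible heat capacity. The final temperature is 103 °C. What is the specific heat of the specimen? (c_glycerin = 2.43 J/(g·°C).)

c ≈ 0.552 J/(g·°C)

m_s c (T_s − T_f) = m_glycerin c_glycerin (T_f − T_0):
263·c·(270 − 103) = 138·2.43·(103 − 30.7)
43921 c = 24245  ⇒  c ≈ 0.552 J/(g·°C)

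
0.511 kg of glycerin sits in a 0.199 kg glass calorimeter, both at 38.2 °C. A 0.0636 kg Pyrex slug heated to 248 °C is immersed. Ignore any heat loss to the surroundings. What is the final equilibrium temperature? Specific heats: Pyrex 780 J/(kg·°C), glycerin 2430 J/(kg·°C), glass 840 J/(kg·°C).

Conservation of energy gives ΣQ = 0:
0.0636*780*(T − 248) + 0.511*2430*(T − 38.2) + 0.199*840*(T − 38.2) = 0
49.61(T − 248) + 1241.7(T − 38.2) + 167.16(T − 38.2) = 0
(49.61 + 1241.7 + 167.16) T = 49.61*248 + 1241.7*38.2 + 167.16*38.2
T ≈ 45.34 °C

T_f ≈ 45.3 °C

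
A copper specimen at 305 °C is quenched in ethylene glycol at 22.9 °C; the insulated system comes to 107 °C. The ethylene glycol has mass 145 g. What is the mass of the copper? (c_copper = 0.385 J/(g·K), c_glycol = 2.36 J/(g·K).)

m ≈ 378 g

Heat gained plus heat lost sum to zero:
m·0.385·(107 − 305) + 145·2.36·(107 − 22.9) = 0
-76.23 m = -28779
m = -28779/-76.23 ≈ 377.5 g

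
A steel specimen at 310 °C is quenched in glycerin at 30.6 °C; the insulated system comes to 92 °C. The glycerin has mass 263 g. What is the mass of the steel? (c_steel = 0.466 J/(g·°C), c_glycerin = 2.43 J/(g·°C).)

|Q_steel| = |Q_glycerin|:
m·0.466·(310 − 92) = 263·2.43·(92 − 30.6)
101.59 m = 39240  ⇒  m ≈ 386.3 g

m ≈ 386 g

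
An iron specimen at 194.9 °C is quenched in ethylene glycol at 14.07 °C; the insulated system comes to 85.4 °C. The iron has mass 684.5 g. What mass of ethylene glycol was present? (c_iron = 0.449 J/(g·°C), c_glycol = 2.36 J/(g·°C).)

m ≈ 200 g

Heat lost by the iron = heat gained by the glycol:
684.5·0.449·(194.9 − 85.4) = m·2.36·(85.4 − 14.07)
168.34 m = 33654  ⇒  m ≈ 199.9 g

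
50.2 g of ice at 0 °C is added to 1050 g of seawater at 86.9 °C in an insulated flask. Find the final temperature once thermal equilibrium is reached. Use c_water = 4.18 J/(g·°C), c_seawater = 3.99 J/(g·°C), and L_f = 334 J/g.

Taking heat into each body as positive, Σ m c ΔT = 0:
latent heat to melt: 50.2·334 = 16767; warm the meltwater: 209.84 T; seawater: 4189.5(T − 86.9)
4399.3 T = 364068 − 16767 = 347301
T ≈ 78.94 °C — above 0 °C, consistent with complete melting.

T_f ≈ 78.9 °C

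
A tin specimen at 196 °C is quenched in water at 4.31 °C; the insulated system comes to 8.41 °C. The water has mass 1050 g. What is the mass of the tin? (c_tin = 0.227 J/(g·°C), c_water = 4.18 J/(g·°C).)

Heat lost by the tin = heat gained by the water:
m·0.227·(196 − 8.41) = 1050·4.18·(8.41 − 4.31)
42.58 m = 17995  ⇒  m ≈ 422.6 g

m ≈ 423 g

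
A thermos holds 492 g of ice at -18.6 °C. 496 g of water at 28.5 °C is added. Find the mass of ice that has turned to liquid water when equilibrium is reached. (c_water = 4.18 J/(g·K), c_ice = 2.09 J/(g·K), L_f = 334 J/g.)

Heat available from the water dropping to 0 °C: 496×4.18×28.5 = 59088 J.
Warming the ice to 0 °C takes 492×2.09×18.6 = 19126 J, leaving 39962 J for melting.
Fully melting the ice requires m_ice L_f = 492×334 = 164328 J.
Since 39962 < 164328 J, not all the ice melts; equilibrium is at 0 °C.
Mass melted = 39962/334 ≈ 119.6 g.

m_melted ≈ 120 g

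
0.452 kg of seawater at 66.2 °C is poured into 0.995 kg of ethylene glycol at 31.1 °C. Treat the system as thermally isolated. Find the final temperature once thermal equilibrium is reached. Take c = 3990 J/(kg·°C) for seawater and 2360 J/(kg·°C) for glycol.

Set heat shed by the hot body equal to heat absorbed by the cold body:
0.452*3990*(66.2 − T) = 0.995*2360*(T − 31.1)
1803.5(66.2 − T) = 2348.2(T − 31.1)
4151.7 T = 192419  ⇒  T ≈ 46.35 °C

T_f ≈ 46.3 °C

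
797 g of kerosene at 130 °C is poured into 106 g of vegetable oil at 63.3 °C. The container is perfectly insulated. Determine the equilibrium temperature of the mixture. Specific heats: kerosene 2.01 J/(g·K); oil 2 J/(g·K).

T_f ≈ 122.2 °C

Net heat exchanged in the isolated system is zero:
797*2.01*(T − 130) + 106*2*(T − 63.3) = 0
(1602 + 212) T = 1602*130 + 212*63.3
T = 221676/1814 ≈ 122.20 °C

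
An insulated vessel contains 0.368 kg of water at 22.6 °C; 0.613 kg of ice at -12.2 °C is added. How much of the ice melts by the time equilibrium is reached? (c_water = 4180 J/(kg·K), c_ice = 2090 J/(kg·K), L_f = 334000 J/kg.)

m_melted ≈ 0.0573 kg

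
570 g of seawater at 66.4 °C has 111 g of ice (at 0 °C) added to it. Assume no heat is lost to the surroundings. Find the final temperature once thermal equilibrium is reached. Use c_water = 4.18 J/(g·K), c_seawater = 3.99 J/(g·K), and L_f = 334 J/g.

T_f ≈ 41.6 °C

Heat gained plus heat lost sum to zero:
fusion: m_ice L_f = 111×334 = 37074
  warm the meltwater: 463.98 T
  seawater cools: 570×3.99×(T − 66.4) = 2274.3(T − 66.4)
2738.3 T = 151014 − 37074 = 113940
T ≈ 41.61 °C — above 0 °C, consistent with complete melting.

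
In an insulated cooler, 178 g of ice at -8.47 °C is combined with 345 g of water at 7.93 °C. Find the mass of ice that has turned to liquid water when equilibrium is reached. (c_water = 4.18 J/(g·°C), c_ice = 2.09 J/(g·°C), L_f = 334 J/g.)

Cooling the water to 0 °C releases 345×4.18×7.93 = 11436 J.
Of that, 178×2.09×8.47 = 3151 J goes to bring the ice to 0 °C, leaving 8284.8 J.
Melting all 178 g of ice would need 178×334 = 59452 J.
8284.8 J < 59452 J, so only part of the ice melts and the system sits at 0 °C.
m_melt = 8284.8 / L_f = 24.8 g.

m_melted ≈ 24.8 g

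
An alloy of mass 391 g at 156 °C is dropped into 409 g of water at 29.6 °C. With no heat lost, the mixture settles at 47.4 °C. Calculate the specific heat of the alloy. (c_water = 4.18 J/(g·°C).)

Heat lost by the alloy = heat gained by the water:
391×c×(156 − 47.4) = 409×4.18×(47.4 − 29.6)
42463 c = 30431  ⇒  c ≈ 0.7167 J/(g·°C)

c ≈ 0.717 J/(g·°C)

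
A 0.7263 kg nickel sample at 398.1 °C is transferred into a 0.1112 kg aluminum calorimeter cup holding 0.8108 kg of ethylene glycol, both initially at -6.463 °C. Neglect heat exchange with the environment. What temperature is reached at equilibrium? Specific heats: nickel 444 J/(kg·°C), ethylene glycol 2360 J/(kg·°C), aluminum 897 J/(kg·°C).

T_f ≈ 49.4 °C

T_f = Σ m_i c_i T_i / Σ m_i c_i:
T_f = (322.48·398.1 + 1913.5·(-6.463) + 99.75·(-6.463)) / (322.48 + 1913.5 + 99.75)
    = 115367 / 2335.7 ≈ 49.39 °C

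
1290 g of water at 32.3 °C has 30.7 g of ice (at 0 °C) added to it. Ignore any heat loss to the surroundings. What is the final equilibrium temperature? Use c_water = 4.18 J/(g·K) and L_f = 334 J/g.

Energy balance with sensible and latent terms:
latent heat to melt: 30.7×334 = 10254
  meltwater 0→T: 30.7×4.18×T = 128.33 T
  water cools: 1290×4.18×(T − 32.3) = 5392.2(T − 32.3)
5520.5 T = 174168 − 10254 = 163914
T ≈ 29.69 °C (positive, so assuming full melt was valid).

T_f ≈ 29.7 °C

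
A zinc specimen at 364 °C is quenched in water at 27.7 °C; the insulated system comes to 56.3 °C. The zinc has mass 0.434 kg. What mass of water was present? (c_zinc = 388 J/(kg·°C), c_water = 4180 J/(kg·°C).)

m ≈ 0.433 kg

Energy conservation, ΣQ = 0:
0.434×388×(56.3 − 364) + m×4180×(56.3 − 27.7) = 0
119548 m = 51814
m = 51814/119548 ≈ 0.4334 kg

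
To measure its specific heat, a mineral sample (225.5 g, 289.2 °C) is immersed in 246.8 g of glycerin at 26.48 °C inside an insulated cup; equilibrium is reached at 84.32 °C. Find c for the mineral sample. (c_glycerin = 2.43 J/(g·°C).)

c ≈ 0.751 J/(g·°C)

m_s c (T_s − T_f) = m_glycerin c_glycerin (T_f − T_0):
225.5×c×(289.2 − 84.32) = 246.8×2.43×(84.32 − 26.48)
46200 c = 34688  ⇒  c ≈ 0.7508 J/(g·°C)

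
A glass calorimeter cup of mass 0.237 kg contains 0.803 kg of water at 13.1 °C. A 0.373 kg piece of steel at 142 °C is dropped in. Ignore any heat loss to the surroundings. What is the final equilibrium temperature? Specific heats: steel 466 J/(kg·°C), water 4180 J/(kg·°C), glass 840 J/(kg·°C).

Let T be the final temperature. ΣQ_i = 0:
0.373×466×(T − 142) + 0.803×4180×(T − 13.1) + 0.237×840×(T − 13.1) = 0
173.82(T − 142) + 3356.5(T − 13.1) + 199.08(T − 13.1) = 0
(173.82 + 3356.5 + 199.08) T = 173.82×142 + 3356.5×13.1 + 199.08×13.1
T ≈ 19.11 °C

T_f ≈ 19.1 °C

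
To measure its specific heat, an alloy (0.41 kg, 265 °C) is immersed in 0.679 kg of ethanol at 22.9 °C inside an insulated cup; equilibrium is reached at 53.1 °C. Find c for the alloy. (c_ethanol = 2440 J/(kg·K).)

Setting the total heat transfer to zero:
0.41·c·(53.1 − 265) + 0.679·2440·(53.1 − 22.9) = 0
-86.88 c = -50034
c = -50034/-86.88 ≈ 575.9 J/(kg·K)

c ≈ 576 J/(kg·K)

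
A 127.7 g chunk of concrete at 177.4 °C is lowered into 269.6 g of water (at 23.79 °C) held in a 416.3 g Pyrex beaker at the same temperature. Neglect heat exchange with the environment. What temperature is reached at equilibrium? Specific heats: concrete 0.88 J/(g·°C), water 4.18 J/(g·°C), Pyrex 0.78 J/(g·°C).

T_f ≈ 34.8 °C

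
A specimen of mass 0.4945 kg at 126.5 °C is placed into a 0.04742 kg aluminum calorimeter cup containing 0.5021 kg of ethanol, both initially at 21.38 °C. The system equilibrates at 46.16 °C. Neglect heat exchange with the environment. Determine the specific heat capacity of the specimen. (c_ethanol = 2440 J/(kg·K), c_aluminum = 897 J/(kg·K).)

c ≈ 791 J/(kg·K)

Heat gained plus heat lost sum to zero:
0.4945·c·(46.16 − 126.5) + 0.5021·2440·(46.16 − 21.38) + 0.04742·897·(46.16 − 21.38) = 0
-39.73 c = -31413
c = -31413/-39.73 ≈ 790.7 J/(kg·K)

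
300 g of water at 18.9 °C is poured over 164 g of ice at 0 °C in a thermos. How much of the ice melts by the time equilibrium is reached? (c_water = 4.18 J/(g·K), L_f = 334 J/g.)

Water can give up m c ΔT = 300×4.18×18.9 = 23701 J before reaching 0 °C.
Fully melting the ice requires m_ice L_f = 164×334 = 54776 J.
Since 23701 < 54776 J, not all the ice melts; equilibrium is at 0 °C.
m_melted×334 = 23701  ⇒  m_melted ≈ 70.96 g.

m_melted ≈ 71 g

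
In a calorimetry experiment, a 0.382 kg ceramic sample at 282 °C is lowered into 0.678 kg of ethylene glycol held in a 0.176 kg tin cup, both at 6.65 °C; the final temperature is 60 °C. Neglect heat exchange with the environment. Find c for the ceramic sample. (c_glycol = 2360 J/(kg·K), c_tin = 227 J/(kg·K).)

Setting the total heat transfer to zero:
0.382×c×(60 − 282) + 0.678×2360×(60 − 6.65) + 0.176×227×(60 − 6.65) = 0
-84.8 c = -87496
c = -87496/-84.8 ≈ 1032 J/(kg·K)

c ≈ 1030 J/(kg·K)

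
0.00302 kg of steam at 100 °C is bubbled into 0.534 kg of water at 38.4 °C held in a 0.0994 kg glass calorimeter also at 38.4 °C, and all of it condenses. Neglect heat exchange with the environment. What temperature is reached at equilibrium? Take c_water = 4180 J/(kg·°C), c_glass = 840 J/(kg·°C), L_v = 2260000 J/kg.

Heat gained plus heat lost sum to zero:
steam→water at 100 °C releases m L_v = 0.00302·2260000 = 6825.2; condensate cools 100→T: 0.00302·4180·(T − 100) = 12.62(T − 100); original water: 2232.1(T − 38.4); glass cup: 0.0994·840·(T − 38.4) = 83.5(T − 38.4)
2328.2 T = 6825.2 + 1262.4 + 88920 = 97007
T ≈ 41.67 °C (< 100 °C, so full condensation is consistent).

T_f ≈ 41.7 °C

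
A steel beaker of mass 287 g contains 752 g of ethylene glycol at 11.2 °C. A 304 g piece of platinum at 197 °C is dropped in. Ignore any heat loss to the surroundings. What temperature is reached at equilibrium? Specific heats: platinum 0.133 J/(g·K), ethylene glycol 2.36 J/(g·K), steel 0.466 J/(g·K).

T_f ≈ 15.1 °C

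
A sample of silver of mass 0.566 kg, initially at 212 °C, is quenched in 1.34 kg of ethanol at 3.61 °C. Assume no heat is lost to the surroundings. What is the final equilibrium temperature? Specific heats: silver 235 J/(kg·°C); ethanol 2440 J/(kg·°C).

T_f ≈ 11.8 °C

|Q_silver| = |Q_ethanol|:
0.566·235·(212 − T) = 1.34·2440·(T − 3.61)
133.01(212 − T) = 3269.6(T − 3.61)
3402.6 T = 40001  ⇒  T ≈ 11.76 °C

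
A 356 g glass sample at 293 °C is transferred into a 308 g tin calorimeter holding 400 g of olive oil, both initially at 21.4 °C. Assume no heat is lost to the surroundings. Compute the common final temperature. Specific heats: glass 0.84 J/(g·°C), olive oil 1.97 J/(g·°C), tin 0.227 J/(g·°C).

T_f ≈ 91.6 °C

Heat gained plus heat lost sum to zero:
356×0.84×(T − 293) + 400×1.97×(T − 21.4) + 308×0.227×(T − 21.4) = 0
(299.04 + 788 + 69.92) T = 299.04×293 + 788×21.4 + 69.92×21.4
T = 105978/1157 ≈ 91.60 °C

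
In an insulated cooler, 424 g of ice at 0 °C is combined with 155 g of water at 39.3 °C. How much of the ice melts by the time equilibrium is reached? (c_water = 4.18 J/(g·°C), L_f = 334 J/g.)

m_melted ≈ 76.2 g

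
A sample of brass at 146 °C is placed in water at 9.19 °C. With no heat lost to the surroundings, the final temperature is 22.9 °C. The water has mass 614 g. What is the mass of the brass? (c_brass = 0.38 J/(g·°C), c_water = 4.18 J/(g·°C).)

m ≈ 752 g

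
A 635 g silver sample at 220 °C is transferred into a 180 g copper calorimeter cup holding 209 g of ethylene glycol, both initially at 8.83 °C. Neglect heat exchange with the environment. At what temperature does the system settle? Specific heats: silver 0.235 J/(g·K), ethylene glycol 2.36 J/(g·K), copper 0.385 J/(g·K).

Net heat exchanged in the isolated system is zero:
635·0.235·(T − 220) + 209·2.36·(T − 8.83) + 180·0.385·(T − 8.83) = 0
711.76 T = 37797
T ≈ 53.10 °C

T_f ≈ 53.1 °C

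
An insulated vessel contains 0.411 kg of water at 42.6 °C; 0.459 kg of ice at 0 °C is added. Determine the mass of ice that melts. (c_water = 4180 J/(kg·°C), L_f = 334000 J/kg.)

Heat available from the water dropping to 0 °C: 0.411·4180·42.6 = 73186 J.
Melting all 0.459 kg of ice would need 0.459·334000 = 153306 J.
That's not enough to melt it all — equilibrium is at 0 °C with ice remaining.
m_melted·334000 = 73186  ⇒  m_melted ≈ 0.2191 kg.

m_melted ≈ 0.219 kg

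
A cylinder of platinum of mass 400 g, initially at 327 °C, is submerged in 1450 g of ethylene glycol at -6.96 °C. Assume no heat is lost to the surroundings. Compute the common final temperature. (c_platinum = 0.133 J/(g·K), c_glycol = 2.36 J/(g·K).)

T_f ≈ -1.8 °C

Conservation of energy gives ΣQ = 0:
400*0.133*(T − 327) + 1450*2.36*(T − (-6.96)) = 0
53.2(T − 327) + 3422(T − (-6.96)) = 0
3475.2 T = -6420.7
T = -6420.7 / 3475.2 = -1.85 °C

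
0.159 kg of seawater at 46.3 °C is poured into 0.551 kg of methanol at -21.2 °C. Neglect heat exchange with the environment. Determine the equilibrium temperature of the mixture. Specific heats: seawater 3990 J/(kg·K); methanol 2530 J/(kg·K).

T_f ≈ -0.1 °C

Let T be the final temperature. ΣQ_i = 0:
0.159×3990×(T − 46.3) + 0.551×2530×(T − (-21.2)) = 0
(634.41 + 1394) T = 634.41×46.3 + 1394×(-21.2)
T = -180.25/2028.4 ≈ -0.09 °C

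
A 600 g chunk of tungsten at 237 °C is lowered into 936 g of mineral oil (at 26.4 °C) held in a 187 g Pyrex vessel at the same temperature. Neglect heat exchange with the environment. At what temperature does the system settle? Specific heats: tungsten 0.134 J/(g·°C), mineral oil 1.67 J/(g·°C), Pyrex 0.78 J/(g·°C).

T_f ≈ 35.9 °C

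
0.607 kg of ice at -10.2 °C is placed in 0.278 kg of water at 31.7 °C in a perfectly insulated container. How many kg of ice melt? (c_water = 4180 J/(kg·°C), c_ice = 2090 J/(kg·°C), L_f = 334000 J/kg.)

m_melted ≈ 0.0715 kg

Cooling the water to 0 °C releases 0.278·4180·31.7 = 36837 J.
Warming the ice to 0 °C takes 0.607·2090·10.2 = 12940 J, leaving 23897 J for melting.
Melting all 0.607 kg of ice would need 0.607·334000 = 202738 J.
Since 23897 < 202738 J, not all the ice melts; equilibrium is at 0 °C.
m_melt = 23897 / L_f = 0.07155 kg.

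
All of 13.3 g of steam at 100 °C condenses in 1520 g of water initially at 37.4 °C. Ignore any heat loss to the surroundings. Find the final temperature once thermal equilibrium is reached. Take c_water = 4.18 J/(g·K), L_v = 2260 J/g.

T_f ≈ 42.6 °C

Sum of m c ΔT and latent-heat terms is zero:
steam→water at 100 °C releases m L_v = 13.3·2260 = 30058; condensed water 100 °C→T: 55.59(T − 100); original water: 6353.6(T − 37.4)
6409.2 T = 30058 + 5559.4 + 237625 = 273242
T ≈ 42.63 °C — below 100 °C, confirming all the steam condensed.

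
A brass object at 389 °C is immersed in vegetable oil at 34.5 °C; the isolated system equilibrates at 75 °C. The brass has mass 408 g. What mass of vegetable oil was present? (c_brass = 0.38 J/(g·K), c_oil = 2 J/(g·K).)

m ≈ 601 g

Taking heat into each body as positive, Σ m c ΔT = 0:
408·0.38·(75 − 389) + m·2·(75 − 34.5) = 0
81 m = 48683
m = 48683/81 ≈ 601 g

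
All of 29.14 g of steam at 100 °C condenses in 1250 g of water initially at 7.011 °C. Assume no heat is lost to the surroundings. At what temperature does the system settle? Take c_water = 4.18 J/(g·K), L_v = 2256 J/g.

Energy balance with sensible and latent terms:
steam→water at 100 °C releases m L_v = 29.14·2256 = 65740
  condensed water 100 °C→T: 121.81(T − 100)
  water warms: 1250·4.18·(T − 7.011) = 5225(T − 7.011)
5346.8 T = 65740 + 12181 + 36632 = 114553
T ≈ 21.42 °C — below 100 °C, confirming all the steam condensed.

T_f ≈ 21.4 °C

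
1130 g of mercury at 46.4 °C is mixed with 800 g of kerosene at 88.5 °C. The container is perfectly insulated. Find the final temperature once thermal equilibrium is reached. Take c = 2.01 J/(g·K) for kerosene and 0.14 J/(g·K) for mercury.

T_f ≈ 84.7 °C

Setting the total heat transfer to zero:
800·2.01·(T − 88.5) + 1130·0.14·(T − 46.4) = 0
1608(T − 88.5) + 158.2(T − 46.4) = 0
(1608 + 158.2) T = 1608·88.5 + 158.2·46.4
T = 149648 / 1766.2 = 84.7 °C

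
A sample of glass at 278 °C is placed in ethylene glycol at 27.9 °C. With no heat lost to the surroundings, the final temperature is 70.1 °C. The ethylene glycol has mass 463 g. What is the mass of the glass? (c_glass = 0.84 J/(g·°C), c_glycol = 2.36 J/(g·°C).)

m ≈ 264 g

Heat lost by the glass = heat gained by the glycol:
m·0.84·(278 − 70.1) = 463·2.36·(70.1 − 27.9)
174.64 m = 46111  ⇒  m ≈ 264 g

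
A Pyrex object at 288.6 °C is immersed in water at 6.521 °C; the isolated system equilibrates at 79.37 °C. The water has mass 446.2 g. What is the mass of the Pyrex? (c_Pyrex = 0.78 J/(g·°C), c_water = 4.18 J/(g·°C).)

m ≈ 833 g

Let T be the final temperature. ΣQ_i = 0:
m·0.78·(79.37 − 288.6) + 446.2·4.18·(79.37 − 6.521) = 0
-163.2 m = -135872
m = -135872/-163.2 ≈ 832.6 g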